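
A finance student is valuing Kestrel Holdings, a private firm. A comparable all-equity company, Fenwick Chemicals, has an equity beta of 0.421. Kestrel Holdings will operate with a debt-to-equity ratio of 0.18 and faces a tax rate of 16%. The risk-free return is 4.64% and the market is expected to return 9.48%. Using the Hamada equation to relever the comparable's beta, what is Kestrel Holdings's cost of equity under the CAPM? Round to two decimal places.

6.99%

β_L = β_U × [1 + (1 − t)(D/E)] = 0.421 × [1 + (1 − 0.16) × 0.18]
    = 0.421 × [1 + 0.84 × 0.18] = 0.421 × 1.1512 = 0.4847
MRP = 9.48% − 4.64% = 4.84%
E(R) = R_f + β_L × MRP = 4.64% + 0.4847 × 4.84% = 6.99%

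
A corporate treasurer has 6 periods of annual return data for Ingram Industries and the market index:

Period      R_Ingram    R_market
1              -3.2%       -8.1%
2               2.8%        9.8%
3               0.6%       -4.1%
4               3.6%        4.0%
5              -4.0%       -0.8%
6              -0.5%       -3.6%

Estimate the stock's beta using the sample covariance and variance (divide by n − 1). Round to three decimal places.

Mean R_i = (-3.2 + 2.8 + 0.6 + 3.6 − 4.0 − 0.5) / 6 = -0.1167%
Mean R_m = (-8.1 + 9.8 − 4.1 + 4.0 − 0.8 − 3.6) / 6 = -0.4667%
Σ(R_i − R̄_i)(R_m − R̄_m) = 69.9733  ⇒  Cov = 69.9733 / 5 = 13.9947
Σ(R_m − R̄_m)² = 206.7533  ⇒  Var(R_m) = 206.7533 / 5 = 41.3507
β = Cov / Var(R_m) = 13.9947 / 41.3507 = 0.3384

0.338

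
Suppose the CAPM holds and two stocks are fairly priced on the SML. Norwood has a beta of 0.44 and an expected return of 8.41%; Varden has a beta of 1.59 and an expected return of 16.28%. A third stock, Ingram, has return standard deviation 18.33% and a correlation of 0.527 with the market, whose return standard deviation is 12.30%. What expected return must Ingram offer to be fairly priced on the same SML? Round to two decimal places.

MRP = (16.28% − 8.41%) / (1.59 − 0.44) = 6.8435%
R_f = 8.41% − 0.44 × 6.8435% = 5.3989%
β_Ingram = ρ·σ_i/σ_m = 0.527 × 18.33 / 12.30 = 0.7854
E(R_Ingram) = R_f + β × MRP = 5.3989% + 0.7854 × 6.8435% = 10.77%

10.77%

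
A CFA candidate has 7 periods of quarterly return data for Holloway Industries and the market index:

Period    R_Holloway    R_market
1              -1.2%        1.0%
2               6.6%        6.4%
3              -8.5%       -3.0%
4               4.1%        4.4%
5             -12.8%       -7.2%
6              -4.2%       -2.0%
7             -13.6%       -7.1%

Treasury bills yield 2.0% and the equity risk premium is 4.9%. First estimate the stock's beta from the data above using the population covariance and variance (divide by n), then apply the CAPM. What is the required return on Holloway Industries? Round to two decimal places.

9.27%

Mean R_i = (-1.2 + 6.6 − 8.5 + 4.1 − 12.8 − 4.2 − 13.6) / 7 = -4.2286%
Mean R_m = (1.0 + 6.4 − 3.0 + 4.4 − 7.2 − 2.0 − 7.1) / 7 = -1.0714%
Σ(R_i − R̄_i)(R_m − R̄_m) = 249.9857  ⇒  Cov = 249.9857 / 7 = 35.7122
Σ(R_m − R̄_m)² = 168.5343  ⇒  Var(R_m) = 168.5343 / 7 = 24.0763
β = Cov / Var(R_m) = 35.7122 / 24.0763 = 1.4833
E(R) = R_f + β × MRP = 2.0% + 1.4833 × 4.9% = 9.27%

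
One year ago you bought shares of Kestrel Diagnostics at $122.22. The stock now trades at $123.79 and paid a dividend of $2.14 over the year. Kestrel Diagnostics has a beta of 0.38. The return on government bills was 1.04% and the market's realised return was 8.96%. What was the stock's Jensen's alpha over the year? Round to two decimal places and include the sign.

-1.01%

Realised HPR = (P1 + D1 − P0) / P0 = (123.79 + 2.14 − 122.22) / 122.22 = 3.71 / 122.22 = 3.0355%
MRP = 8.96% − 1.04% = 7.92%
CAPM required = R_f + β·MRP = 1.04% + 0.38 × 7.92% = 4.0496%
α = realised − required = 3.0355% − 4.0496% = -1.01%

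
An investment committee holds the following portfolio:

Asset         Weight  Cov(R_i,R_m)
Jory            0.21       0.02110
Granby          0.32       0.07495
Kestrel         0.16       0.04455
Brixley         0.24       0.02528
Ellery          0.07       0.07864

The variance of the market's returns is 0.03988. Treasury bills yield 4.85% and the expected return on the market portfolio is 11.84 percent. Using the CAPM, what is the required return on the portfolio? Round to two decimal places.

β_Jory = 0.02110 / 0.03988 = 0.5291
β_Granby = 0.07495 / 0.03988 = 1.8794
β_Kestrel = 0.04455 / 0.03988 = 1.1171
β_Brixley = 0.02528 / 0.03988 = 0.6339
β_Ellery = 0.07864 / 0.03988 = 1.9719
β_P = Σ w_i β_i = 0.21×0.5291 + 0.32×1.8794 + 0.16×1.1171 + 0.24×0.6339 + 0.07×1.9719 = 1.1814
MRP = 11.84% − 4.85% = 6.99%
E(R_P) = R_f + β_P × MRP = 4.85% + 1.1814 × 6.99% = 13.11%

13.11%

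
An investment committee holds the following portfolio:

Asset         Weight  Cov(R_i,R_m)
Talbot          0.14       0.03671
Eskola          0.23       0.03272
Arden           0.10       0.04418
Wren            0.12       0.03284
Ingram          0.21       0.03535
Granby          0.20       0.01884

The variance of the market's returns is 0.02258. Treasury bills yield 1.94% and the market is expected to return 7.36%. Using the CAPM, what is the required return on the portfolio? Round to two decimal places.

9.67%

β_Talbot = 0.03671 / 0.02258 = 1.6258
β_Eskola = 0.03272 / 0.02258 = 1.4491
β_Arden = 0.04418 / 0.02258 = 1.9566
β_Wren = 0.03284 / 0.02258 = 1.4544
β_Ingram = 0.03535 / 0.02258 = 1.5655
β_Granby = 0.01884 / 0.02258 = 0.8344
β_P = Σ w_i β_i = 0.14×1.6258 + 0.23×1.4491 + 0.10×1.9566 + 0.12×1.4544 + 0.21×1.5655 + 0.20×0.8344 = 1.4267
MRP = 7.36% − 1.94% = 5.42%
E(R_P) = R_f + β_P × MRP = 1.94% + 1.4267 × 5.42% = 9.67%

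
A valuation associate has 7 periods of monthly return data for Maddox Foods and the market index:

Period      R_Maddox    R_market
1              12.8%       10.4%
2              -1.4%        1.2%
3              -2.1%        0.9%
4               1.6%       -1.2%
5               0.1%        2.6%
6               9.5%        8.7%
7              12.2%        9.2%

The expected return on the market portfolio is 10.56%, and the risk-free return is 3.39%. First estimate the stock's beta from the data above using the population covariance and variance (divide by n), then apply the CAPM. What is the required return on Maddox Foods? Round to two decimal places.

Mean R_i = (12.8 − 1.4 − 2.1 + 1.6 + 0.1 + 9.5 + 12.2) / 7 = 4.6714%
Mean R_m = (10.4 + 1.2 + 0.9 − 1.2 + 2.6 + 8.7 + 9.2) / 7 = 4.5429%
Σ(R_i − R̄_i)(R_m − R̄_m) = 174.2286  ⇒  Cov = 174.2286 / 7 = 24.8898
Σ(R_m − R̄_m)² = 134.4771  ⇒  Var(R_m) = 134.4771 / 7 = 19.2110
β = Cov / Var(R_m) = 24.8898 / 19.2110 = 1.2956
MRP = 10.56% − 3.39% = 7.17%
E(R) = R_f + β × MRP = 3.39% + 1.2956 × 7.17% = 12.68%

12.68%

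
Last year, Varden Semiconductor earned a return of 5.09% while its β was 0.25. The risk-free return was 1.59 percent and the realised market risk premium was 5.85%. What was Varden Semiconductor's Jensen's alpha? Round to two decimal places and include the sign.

CAPM benchmark = R_f + β(R_m − R_f) = 1.59% + 0.25 × 5.85% = 3.0525%
α = actual − benchmark = 5.09% − 3.0525% = +2.04%

+2.04%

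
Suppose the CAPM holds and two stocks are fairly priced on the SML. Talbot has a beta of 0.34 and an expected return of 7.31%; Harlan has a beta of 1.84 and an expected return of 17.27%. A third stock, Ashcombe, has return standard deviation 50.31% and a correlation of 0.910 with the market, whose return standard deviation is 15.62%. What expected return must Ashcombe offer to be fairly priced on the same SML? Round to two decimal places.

MRP = (17.27% − 7.31%) / (1.84 − 0.34) = 6.6400%
R_f = 7.31% − 0.34 × 6.6400% = 5.0524%
β_Ashcombe = ρ·σ_i/σ_m = 0.910 × 50.31 / 15.62 = 2.9310
E(R_Ashcombe) = R_f + β × MRP = 5.0524% + 2.9310 × 6.6400% = 24.51%

24.51%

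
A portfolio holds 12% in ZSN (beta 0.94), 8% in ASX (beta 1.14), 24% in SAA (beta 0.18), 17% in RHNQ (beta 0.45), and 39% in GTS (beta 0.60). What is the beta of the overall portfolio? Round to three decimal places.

0.558

β_P = Σ w_i β_i = 0.12×0.94 + 0.08×1.14 + 0.24×0.18 + 0.17×0.45 + 0.39×0.60 = 0.5577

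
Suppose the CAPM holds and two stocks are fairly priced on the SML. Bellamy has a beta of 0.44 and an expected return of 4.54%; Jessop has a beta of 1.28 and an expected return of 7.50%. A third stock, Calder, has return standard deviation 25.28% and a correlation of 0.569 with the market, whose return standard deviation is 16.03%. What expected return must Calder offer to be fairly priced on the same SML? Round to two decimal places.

6.15%

MRP = (7.50% − 4.54%) / (1.28 − 0.44) = 3.5238%
R_f = 4.54% − 0.44 × 3.5238% = 2.9895%
β_Calder = ρ·σ_i/σ_m = 0.569 × 25.28 / 16.03 = 0.8973
E(R_Calder) = R_f + β × MRP = 2.9895% + 0.8973 × 3.5238% = 6.15%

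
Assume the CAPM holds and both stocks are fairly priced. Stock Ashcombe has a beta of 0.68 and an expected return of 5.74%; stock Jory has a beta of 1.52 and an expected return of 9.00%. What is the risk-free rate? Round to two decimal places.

3.10%

Both satisfy E(R) = R_f + β·MRP, so the slope of the SML is
MRP = (9.00% − 5.74%) / (1.52 − 0.68) = 3.26% / 0.84 = 3.8810%
R_f = E(R_Ashcombe) − β_Ashcombe·MRP = 5.74% − 0.68 × 3.8810% = 3.1009%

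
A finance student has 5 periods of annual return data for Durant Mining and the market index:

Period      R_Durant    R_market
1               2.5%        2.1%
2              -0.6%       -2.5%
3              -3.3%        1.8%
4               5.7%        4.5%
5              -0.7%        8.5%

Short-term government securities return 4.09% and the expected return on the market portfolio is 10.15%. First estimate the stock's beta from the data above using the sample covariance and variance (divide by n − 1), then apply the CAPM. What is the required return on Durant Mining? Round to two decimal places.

5.04%

Mean R_i = (2.5 − 0.6 − 3.3 + 5.7 − 0.7) / 5 = 0.7200%
Mean R_m = (2.1 − 2.5 + 1.8 + 4.5 + 8.5) / 5 = 2.8800%
Σ(R_i − R̄_i)(R_m − R̄_m) = 10.1420  ⇒  Cov = 10.1420 / 4 = 2.5355
Σ(R_m − R̄_m)² = 64.9280  ⇒  Var(R_m) = 64.9280 / 4 = 16.2320
β = Cov / Var(R_m) = 2.5355 / 16.2320 = 0.1562
MRP = 10.15% − 4.09% = 6.06%
E(R) = R_f + β × MRP = 4.09% + 0.1562 × 6.06% = 5.04%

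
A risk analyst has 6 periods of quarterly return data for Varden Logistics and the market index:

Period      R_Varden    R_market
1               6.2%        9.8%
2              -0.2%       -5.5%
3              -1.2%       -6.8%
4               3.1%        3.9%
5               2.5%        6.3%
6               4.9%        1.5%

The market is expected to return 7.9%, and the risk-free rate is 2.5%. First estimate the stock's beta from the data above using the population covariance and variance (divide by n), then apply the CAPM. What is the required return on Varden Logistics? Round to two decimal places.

4.55%

Mean R_i = (6.2 − 0.2 − 1.2 + 3.1 + 2.5 + 4.9) / 6 = 2.5500%
Mean R_m = (9.8 − 5.5 − 6.8 + 3.9 + 6.3 + 1.5) / 6 = 1.5333%
Σ(R_i − R̄_i)(R_m − R̄_m) = 81.7500  ⇒  Cov = 81.7500 / 6 = 13.6250
Σ(R_m − R̄_m)² = 215.5733  ⇒  Var(R_m) = 215.5733 / 6 = 35.9289
β = Cov / Var(R_m) = 13.6250 / 35.9289 = 0.3792
MRP = 7.9% − 2.5% = 5.40%
E(R) = R_f + β × MRP = 2.5% + 0.3792 × 5.4% = 4.55%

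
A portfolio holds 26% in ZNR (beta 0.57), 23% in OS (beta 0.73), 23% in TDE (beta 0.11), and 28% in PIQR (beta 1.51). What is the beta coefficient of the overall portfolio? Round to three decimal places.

β_P = Σ w_i β_i = 0.26×0.57 + 0.23×0.73 + 0.23×0.11 + 0.28×1.51 = 0.7642

0.764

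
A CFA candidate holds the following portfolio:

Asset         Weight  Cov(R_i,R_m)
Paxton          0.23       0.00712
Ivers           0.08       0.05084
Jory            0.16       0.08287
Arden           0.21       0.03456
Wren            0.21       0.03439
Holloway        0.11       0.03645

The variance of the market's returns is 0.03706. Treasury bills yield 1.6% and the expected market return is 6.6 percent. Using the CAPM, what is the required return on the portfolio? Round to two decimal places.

6.65%

β_Paxton = 0.00712 / 0.03706 = 0.1921
β_Ivers = 0.05084 / 0.03706 = 1.3718
β_Jory = 0.08287 / 0.03706 = 2.2361
β_Arden = 0.03456 / 0.03706 = 0.9325
β_Wren = 0.03439 / 0.03706 = 0.9280
β_Holloway = 0.03645 / 0.03706 = 0.9835
β_P = Σ w_i β_i = 0.23×0.1921 + 0.08×1.3718 + 0.16×2.2361 + 0.21×0.9325 + 0.21×0.9280 + 0.11×0.9835 = 1.0106
MRP = 6.6% − 1.6% = 5.00%
E(R_P) = R_f + β_P × MRP = 1.6% + 1.0106 × 5.0% = 6.65%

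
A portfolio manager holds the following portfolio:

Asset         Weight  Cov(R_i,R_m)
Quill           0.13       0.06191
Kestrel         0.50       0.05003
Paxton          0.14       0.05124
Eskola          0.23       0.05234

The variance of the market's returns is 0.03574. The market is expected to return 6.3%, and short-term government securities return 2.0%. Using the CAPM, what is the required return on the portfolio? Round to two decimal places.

8.29%

β_Quill = 0.06191 / 0.03574 = 1.7322
β_Kestrel = 0.05003 / 0.03574 = 1.3998
β_Paxton = 0.05124 / 0.03574 = 1.4337
β_Eskola = 0.05234 / 0.03574 = 1.4645
β_P = Σ w_i β_i = 0.13×1.7322 + 0.50×1.3998 + 0.14×1.4337 + 0.23×1.4645 = 1.4626
MRP = 6.3% − 2.0% = 4.30%
E(R_P) = R_f + β_P × MRP = 2.0% + 1.4626 × 4.3% = 8.29%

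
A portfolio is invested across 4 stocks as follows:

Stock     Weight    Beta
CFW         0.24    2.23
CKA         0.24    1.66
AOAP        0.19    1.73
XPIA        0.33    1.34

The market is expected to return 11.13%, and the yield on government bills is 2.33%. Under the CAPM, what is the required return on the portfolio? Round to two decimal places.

17.33%

β_P = Σ w_i β_i = 0.24×2.23 + 0.24×1.66 + 0.19×1.73 + 0.33×1.34 = 1.7045
MRP = 11.13% − 2.33% = 8.80%
E(R_P) = R_f + β_P × MRP = 2.33% + 1.7045 × 8.80% = 17.33%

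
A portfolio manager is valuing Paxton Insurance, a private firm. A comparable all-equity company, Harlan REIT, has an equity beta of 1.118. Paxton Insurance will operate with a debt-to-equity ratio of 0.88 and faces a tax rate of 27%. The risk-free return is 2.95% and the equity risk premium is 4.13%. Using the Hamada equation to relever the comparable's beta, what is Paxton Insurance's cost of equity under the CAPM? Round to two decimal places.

10.53%

β_L = β_U × [1 + (1 − t)(D/E)] = 1.118 × [1 + (1 − 0.27) × 0.88]
    = 1.118 × [1 + 0.73 × 0.88] = 1.118 × 1.6424 = 1.8362
E(R) = R_f + β_L × MRP = 2.95% + 1.8362 × 4.13% = 10.53%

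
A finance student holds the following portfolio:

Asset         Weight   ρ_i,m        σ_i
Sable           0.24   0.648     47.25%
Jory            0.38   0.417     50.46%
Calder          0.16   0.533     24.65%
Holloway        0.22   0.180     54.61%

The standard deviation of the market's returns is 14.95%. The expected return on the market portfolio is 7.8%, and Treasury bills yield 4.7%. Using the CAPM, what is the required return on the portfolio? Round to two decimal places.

β_Sable = 0.648 × 47.25% / 14.95% = 2.0480
β_Jory = 0.417 × 50.46% / 14.95% = 1.4075
β_Calder = 0.533 × 24.65% / 14.95% = 0.8788
β_Holloway = 0.180 × 54.61% / 14.95% = 0.6575
β_P = Σ w_i β_i = 0.24×2.0480 + 0.38×1.4075 + 0.16×0.8788 + 0.22×0.6575 = 1.3116
MRP = 7.8% − 4.7% = 3.10%
E(R_P) = R_f + β_P × MRP = 4.7% + 1.3116 × 3.1% = 8.77%

8.77%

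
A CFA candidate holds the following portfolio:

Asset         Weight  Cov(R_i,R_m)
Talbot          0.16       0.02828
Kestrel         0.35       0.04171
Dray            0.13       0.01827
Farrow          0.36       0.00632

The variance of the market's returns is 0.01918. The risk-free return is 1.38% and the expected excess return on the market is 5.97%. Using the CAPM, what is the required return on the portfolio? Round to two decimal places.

β_Talbot = 0.02828 / 0.01918 = 1.4745
β_Kestrel = 0.04171 / 0.01918 = 2.1747
β_Dray = 0.01827 / 0.01918 = 0.9526
β_Farrow = 0.00632 / 0.01918 = 0.3295
β_P = Σ w_i β_i = 0.16×1.4745 + 0.35×2.1747 + 0.13×0.9526 + 0.36×0.3295 = 1.2395
E(R_P) = R_f + β_P × MRP = 1.38% + 1.2395 × 5.97% = 8.78%

8.78%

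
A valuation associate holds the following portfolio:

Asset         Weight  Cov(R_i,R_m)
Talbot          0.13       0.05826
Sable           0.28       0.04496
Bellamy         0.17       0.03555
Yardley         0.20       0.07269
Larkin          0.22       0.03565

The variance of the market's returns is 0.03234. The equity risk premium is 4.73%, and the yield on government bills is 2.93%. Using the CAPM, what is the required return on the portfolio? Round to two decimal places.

10.04%

β_Talbot = 0.05826 / 0.03234 = 1.8015
β_Sable = 0.04496 / 0.03234 = 1.3902
β_Bellamy = 0.03555 / 0.03234 = 1.0993
β_Yardley = 0.07269 / 0.03234 = 2.2477
β_Larkin = 0.03565 / 0.03234 = 1.1024
β_P = Σ w_i β_i = 0.13×1.8015 + 0.28×1.3902 + 0.17×1.0993 + 0.20×2.2477 + 0.22×1.1024 = 1.5024
E(R_P) = R_f + β_P × MRP = 2.93% + 1.5024 × 4.73% = 10.04%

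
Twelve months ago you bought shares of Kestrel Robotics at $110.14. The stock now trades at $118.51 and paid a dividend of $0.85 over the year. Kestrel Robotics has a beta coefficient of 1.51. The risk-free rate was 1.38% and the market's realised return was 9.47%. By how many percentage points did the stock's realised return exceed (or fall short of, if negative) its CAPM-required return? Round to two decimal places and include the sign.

Realised HPR = (P1 + D1 − P0) / P0 = (118.51 + 0.85 − 110.14) / 110.14 = 9.22 / 110.14 = 8.3712%
MRP = 9.47% − 1.38% = 8.09%
CAPM required = R_f + β·MRP = 1.38% + 1.51 × 8.09% = 13.5959%
α = realised − required = 8.3712% − 13.5959% = -5.22%

-5.22%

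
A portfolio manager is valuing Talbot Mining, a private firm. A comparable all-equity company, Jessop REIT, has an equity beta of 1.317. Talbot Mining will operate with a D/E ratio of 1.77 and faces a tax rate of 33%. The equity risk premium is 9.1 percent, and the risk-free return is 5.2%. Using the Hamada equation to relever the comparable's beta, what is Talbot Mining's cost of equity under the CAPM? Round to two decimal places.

β_L = β_U × [1 + (1 − t)(D/E)] = 1.317 × [1 + (1 − 0.33) × 1.77]
    = 1.317 × [1 + 0.67 × 1.77] = 1.317 × 2.1859 = 2.8788
E(R) = R_f + β_L × MRP = 5.2% + 2.8788 × 9.1% = 31.40%

31.40%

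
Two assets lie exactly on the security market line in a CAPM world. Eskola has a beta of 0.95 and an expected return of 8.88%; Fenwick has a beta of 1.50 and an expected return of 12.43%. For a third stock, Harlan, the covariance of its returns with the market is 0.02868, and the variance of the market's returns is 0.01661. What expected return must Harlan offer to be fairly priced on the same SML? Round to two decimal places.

13.89%

MRP = (12.43% − 8.88%) / (1.50 − 0.95) = 6.4545%
R_f = 8.88% − 0.95 × 6.4545% = 2.7482%
β_Harlan = Cov / Var(R_m) = 0.02868 / 0.01661 = 1.7267
E(R_Harlan) = R_f + β × MRP = 2.7482% + 1.7267 × 6.4545% = 13.89%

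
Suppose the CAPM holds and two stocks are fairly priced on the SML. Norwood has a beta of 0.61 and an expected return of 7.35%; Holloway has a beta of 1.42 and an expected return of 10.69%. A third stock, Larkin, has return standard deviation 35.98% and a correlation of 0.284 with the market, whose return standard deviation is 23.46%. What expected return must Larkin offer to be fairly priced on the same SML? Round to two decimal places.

MRP = (10.69% − 7.35%) / (1.42 − 0.61) = 4.1235%
R_f = 7.35% − 0.61 × 4.1235% = 4.8347%
β_Larkin = ρ·σ_i/σ_m = 0.284 × 35.98 / 23.46 = 0.4356
E(R_Larkin) = R_f + β × MRP = 4.8347% + 0.4356 × 4.1235% = 6.63%

6.63%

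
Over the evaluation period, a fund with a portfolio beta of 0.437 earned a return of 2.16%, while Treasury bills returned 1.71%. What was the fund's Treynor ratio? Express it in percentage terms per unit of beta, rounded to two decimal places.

1.03%

Treynor = (R_P − R_f) / β_P = (2.16% − 1.71%) / 0.4370 = 0.45% / 0.4370 = 1.03%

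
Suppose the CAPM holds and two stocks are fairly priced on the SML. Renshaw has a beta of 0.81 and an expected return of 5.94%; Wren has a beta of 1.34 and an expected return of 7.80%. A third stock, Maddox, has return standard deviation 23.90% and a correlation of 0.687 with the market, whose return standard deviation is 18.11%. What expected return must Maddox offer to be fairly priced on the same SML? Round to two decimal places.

MRP = (7.80% − 5.94%) / (1.34 − 0.81) = 3.5094%
R_f = 5.94% − 0.81 × 3.5094% = 3.0974%
β_Maddox = ρ·σ_i/σ_m = 0.687 × 23.90 / 18.11 = 0.9066
E(R_Maddox) = R_f + β × MRP = 3.0974% + 0.9066 × 3.5094% = 6.28%

6.28%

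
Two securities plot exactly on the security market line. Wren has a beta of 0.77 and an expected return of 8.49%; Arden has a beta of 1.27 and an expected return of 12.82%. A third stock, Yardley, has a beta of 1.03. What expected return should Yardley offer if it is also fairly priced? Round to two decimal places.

MRP (SML slope) = (12.82% − 8.49%) / (1.27 − 0.77) = 4.33% / 0.50 = 8.6600%
R_f (intercept) = 8.49% − 0.77 × 8.6600% = 1.8218%
E(R_Yardley) = R_f + β × MRP = 1.8218% + 1.03 × 8.6600% = 10.74%

10.74%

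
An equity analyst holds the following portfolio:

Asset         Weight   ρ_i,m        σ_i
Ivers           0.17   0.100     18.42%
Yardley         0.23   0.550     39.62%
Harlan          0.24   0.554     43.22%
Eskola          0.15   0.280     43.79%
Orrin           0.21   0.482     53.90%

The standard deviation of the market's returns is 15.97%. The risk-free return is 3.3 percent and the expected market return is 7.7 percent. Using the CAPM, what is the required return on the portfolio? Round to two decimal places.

8.36%

β_Ivers = 0.100 × 18.42% / 15.97% = 0.1153
β_Yardley = 0.550 × 39.62% / 15.97% = 1.3645
β_Harlan = 0.554 × 43.22% / 15.97% = 1.4993
β_Eskola = 0.280 × 43.79% / 15.97% = 0.7678
β_Orrin = 0.482 × 53.90% / 15.97% = 1.6268
β_P = Σ w_i β_i = 0.17×0.1153 + 0.23×1.3645 + 0.24×1.4993 + 0.15×0.7678 + 0.21×1.6268 = 1.1501
MRP = 7.7% − 3.3% = 4.40%
E(R_P) = R_f + β_P × MRP = 3.3% + 1.1501 × 4.4% = 8.36%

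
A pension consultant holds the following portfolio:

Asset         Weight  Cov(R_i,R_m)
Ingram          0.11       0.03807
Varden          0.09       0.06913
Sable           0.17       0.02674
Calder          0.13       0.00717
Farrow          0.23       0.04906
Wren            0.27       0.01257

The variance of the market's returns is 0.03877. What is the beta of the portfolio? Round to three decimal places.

β_Ingram = 0.03807 / 0.03877 = 0.9819
β_Varden = 0.06913 / 0.03877 = 1.7831
β_Sable = 0.02674 / 0.03877 = 0.6897
β_Calder = 0.00717 / 0.03877 = 0.1849
β_Farrow = 0.04906 / 0.03877 = 1.2654
β_Wren = 0.01257 / 0.03877 = 0.3242
β_P = Σ w_i β_i = 0.11×0.9819 + 0.09×1.7831 + 0.17×0.6897 + 0.13×0.1849 + 0.23×1.2654 + 0.27×0.3242 = 0.7884

0.788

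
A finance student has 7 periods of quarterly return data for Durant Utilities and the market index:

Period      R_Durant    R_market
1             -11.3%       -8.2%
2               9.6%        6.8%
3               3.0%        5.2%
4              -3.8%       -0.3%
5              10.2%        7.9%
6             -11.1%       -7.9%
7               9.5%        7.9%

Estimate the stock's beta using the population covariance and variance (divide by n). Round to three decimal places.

Mean R_i = (-11.3 + 9.6 + 3.0 − 3.8 + 10.2 − 11.1 + 9.5) / 7 = 0.8714%
Mean R_m = (-8.2 + 6.8 + 5.2 − 0.3 + 7.9 − 7.9 + 7.9) / 7 = 1.6286%
Σ(R_i − R̄_i)(R_m − R̄_m) = 408.0657  ⇒  Cov = 408.0657 / 7 = 58.2951
Σ(R_m − R̄_m)² = 309.2743  ⇒  Var(R_m) = 309.2743 / 7 = 44.1820
β = Cov / Var(R_m) = 58.2951 / 44.1820 = 1.3194

1.319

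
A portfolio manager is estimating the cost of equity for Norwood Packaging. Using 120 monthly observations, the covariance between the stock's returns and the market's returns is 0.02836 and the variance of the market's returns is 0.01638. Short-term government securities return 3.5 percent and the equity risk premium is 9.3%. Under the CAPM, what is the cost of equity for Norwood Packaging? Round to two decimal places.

β = Cov(R_i, R_m) / Var(R_m) = 0.02836 / 0.01638 = 1.7314
E(R) = R_f + β × MRP = 3.5% + 1.7314 × 9.3% = 19.60%

19.60%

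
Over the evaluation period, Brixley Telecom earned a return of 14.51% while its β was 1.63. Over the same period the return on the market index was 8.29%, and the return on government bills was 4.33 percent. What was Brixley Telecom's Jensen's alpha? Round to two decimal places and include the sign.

Market excess return = 8.29% − 4.33% = 3.96%
CAPM benchmark = R_f + β(R_m − R_f) = 4.33% + 1.63 × 3.96% = 10.7848%
α = actual − benchmark = 14.51% − 10.7848% = +3.73%

+3.73%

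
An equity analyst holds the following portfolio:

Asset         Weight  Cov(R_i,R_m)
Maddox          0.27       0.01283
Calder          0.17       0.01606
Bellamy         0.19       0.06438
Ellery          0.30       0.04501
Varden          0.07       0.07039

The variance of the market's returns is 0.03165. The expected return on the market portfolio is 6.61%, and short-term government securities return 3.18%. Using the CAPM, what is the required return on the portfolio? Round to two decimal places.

β_Maddox = 0.01283 / 0.03165 = 0.4054
β_Calder = 0.01606 / 0.03165 = 0.5074
β_Bellamy = 0.06438 / 0.03165 = 2.0341
β_Ellery = 0.04501 / 0.03165 = 1.4221
β_Varden = 0.07039 / 0.03165 = 2.2240
β_P = Σ w_i β_i = 0.27×0.4054 + 0.17×0.5074 + 0.19×2.0341 + 0.30×1.4221 + 0.07×2.2240 = 1.1645
MRP = 6.61% − 3.18% = 3.43%
E(R_P) = R_f + β_P × MRP = 3.18% + 1.1645 × 3.43% = 7.17%

7.17%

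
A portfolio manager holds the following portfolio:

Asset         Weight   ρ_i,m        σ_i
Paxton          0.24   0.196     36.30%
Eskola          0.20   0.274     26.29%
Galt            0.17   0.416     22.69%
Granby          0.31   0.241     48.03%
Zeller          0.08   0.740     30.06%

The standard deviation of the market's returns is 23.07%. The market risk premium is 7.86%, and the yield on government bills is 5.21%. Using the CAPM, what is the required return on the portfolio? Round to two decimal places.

8.66%

β_Paxton = 0.196 × 36.30% / 23.07% = 0.3084
β_Eskola = 0.274 × 26.29% / 23.07% = 0.3122
β_Galt = 0.416 × 22.69% / 23.07% = 0.4091
β_Granby = 0.241 × 48.03% / 23.07% = 0.5017
β_Zeller = 0.740 × 30.06% / 23.07% = 0.9642
β_P = Σ w_i β_i = 0.24×0.3084 + 0.20×0.3122 + 0.17×0.4091 + 0.31×0.5017 + 0.08×0.9642 = 0.4387
E(R_P) = R_f + β_P × MRP = 5.21% + 0.4387 × 7.86% = 8.66%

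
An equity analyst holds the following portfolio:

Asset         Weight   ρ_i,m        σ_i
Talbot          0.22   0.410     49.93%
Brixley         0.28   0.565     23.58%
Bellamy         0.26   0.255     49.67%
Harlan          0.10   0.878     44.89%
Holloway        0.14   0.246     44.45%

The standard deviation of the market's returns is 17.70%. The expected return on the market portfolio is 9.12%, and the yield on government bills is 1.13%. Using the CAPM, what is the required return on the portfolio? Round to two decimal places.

8.80%

β_Talbot = 0.410 × 49.93% / 17.70% = 1.1566
β_Brixley = 0.565 × 23.58% / 17.70% = 0.7527
β_Bellamy = 0.255 × 49.67% / 17.70% = 0.7156
β_Harlan = 0.878 × 44.89% / 17.70% = 2.2267
β_Holloway = 0.246 × 44.45% / 17.70% = 0.6178
β_P = Σ w_i β_i = 0.22×1.1566 + 0.28×0.7527 + 0.26×0.7156 + 0.10×2.2267 + 0.14×0.6178 = 0.9604
MRP = 9.12% − 1.13% = 7.99%
E(R_P) = R_f + β_P × MRP = 1.13% + 0.9604 × 7.99% = 8.80%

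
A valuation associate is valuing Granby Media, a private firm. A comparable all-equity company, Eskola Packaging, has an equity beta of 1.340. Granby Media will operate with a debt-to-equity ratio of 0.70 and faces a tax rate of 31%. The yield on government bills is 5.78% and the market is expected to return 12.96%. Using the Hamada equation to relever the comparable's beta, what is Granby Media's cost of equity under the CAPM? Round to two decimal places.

β_L = β_U × [1 + (1 − t)(D/E)] = 1.340 × [1 + (1 − 0.31) × 0.70]
    = 1.340 × [1 + 0.69 × 0.70] = 1.340 × 1.4830 = 1.9872
MRP = 12.96% − 5.78% = 7.18%
E(R) = R_f + β_L × MRP = 5.78% + 1.9872 × 7.18% = 20.05%

20.05%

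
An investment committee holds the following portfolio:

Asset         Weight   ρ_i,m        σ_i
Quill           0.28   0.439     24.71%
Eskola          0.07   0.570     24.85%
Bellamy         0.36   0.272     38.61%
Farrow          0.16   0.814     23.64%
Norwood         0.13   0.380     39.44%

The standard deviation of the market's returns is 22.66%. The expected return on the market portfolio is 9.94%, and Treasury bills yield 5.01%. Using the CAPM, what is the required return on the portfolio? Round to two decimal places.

7.80%

β_Quill = 0.439 × 24.71% / 22.66% = 0.4787
β_Eskola = 0.570 × 24.85% / 22.66% = 0.6251
β_Bellamy = 0.272 × 38.61% / 22.66% = 0.4635
β_Farrow = 0.814 × 23.64% / 22.66% = 0.8492
β_Norwood = 0.380 × 39.44% / 22.66% = 0.6614
β_P = Σ w_i β_i = 0.28×0.4787 + 0.07×0.6251 + 0.36×0.4635 + 0.16×0.8492 + 0.13×0.6614 = 0.5665
MRP = 9.94% − 5.01% = 4.93%
E(R_P) = R_f + β_P × MRP = 5.01% + 0.5665 × 4.93% = 7.80%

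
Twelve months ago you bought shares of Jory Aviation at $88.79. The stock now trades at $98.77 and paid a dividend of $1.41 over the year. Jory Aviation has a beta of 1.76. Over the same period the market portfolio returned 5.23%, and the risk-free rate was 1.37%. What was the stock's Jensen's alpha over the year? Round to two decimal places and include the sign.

Realised HPR = (P1 + D1 − P0) / P0 = (98.77 + 1.41 − 88.79) / 88.79 = 11.39 / 88.79 = 12.8280%
MRP = 5.23% − 1.37% = 3.86%
CAPM required = R_f + β·MRP = 1.37% + 1.76 × 3.86% = 8.1636%
α = realised − required = 12.8280% − 8.1636% = +4.66%

+4.66%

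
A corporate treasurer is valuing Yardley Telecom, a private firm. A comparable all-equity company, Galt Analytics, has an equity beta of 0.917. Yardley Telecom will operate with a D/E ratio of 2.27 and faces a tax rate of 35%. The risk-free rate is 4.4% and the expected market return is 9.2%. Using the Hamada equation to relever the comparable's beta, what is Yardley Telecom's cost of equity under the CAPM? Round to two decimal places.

15.30%

β_L = β_U × [1 + (1 − t)(D/E)] = 0.917 × [1 + (1 − 0.35) × 2.27]
    = 0.917 × [1 + 0.65 × 2.27] = 0.917 × 2.4755 = 2.2700
MRP = 9.2% − 4.4% = 4.80%
E(R) = R_f + β_L × MRP = 4.4% + 2.2700 × 4.8% = 15.30%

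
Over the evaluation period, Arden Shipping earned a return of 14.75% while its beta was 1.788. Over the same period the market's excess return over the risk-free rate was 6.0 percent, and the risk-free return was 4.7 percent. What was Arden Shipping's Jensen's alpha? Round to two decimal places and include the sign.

-0.68%

CAPM benchmark = R_f + β(R_m − R_f) = 4.7% + 1.788 × 6.0% = 15.4280%
α = actual − benchmark = 14.75% − 15.4280% = -0.68%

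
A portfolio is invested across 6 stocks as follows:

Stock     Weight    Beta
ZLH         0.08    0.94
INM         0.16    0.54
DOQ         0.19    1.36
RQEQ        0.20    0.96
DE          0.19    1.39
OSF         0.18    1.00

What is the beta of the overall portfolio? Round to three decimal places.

1.056

β_P = Σ w_i β_i = 0.08×0.94 + 0.16×0.54 + 0.19×1.36 + 0.20×0.96 + 0.19×1.39 + 0.18×1.00 = 1.0561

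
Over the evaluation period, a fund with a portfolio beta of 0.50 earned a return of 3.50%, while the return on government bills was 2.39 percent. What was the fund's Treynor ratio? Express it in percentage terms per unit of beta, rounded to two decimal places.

Treynor = (R_P − R_f) / β_P = (3.50% − 2.39%) / 0.5000 = 1.11% / 0.5000 = 2.22%

2.22%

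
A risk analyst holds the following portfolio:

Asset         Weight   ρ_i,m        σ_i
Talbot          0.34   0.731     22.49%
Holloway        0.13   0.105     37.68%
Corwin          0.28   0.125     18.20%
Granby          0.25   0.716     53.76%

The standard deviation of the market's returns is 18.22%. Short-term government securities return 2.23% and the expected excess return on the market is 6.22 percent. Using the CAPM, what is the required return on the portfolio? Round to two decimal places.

β_Talbot = 0.731 × 22.49% / 18.22% = 0.9023
β_Holloway = 0.105 × 37.68% / 18.22% = 0.2171
β_Corwin = 0.125 × 18.20% / 18.22% = 0.1249
β_Granby = 0.716 × 53.76% / 18.22% = 2.1126
β_P = Σ w_i β_i = 0.34×0.9023 + 0.13×0.2171 + 0.28×0.1249 + 0.25×2.1126 = 0.8981
E(R_P) = R_f + β_P × MRP = 2.23% + 0.8981 × 6.22% = 7.82%

7.82%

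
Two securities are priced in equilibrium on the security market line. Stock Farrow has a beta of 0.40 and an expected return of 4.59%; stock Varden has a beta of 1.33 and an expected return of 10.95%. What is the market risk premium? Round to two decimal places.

Both satisfy E(R) = R_f + β·MRP, so the slope of the SML is
MRP = (10.95% − 4.59%) / (1.33 − 0.40) = 6.36% / 0.93 = 6.8387%

6.84%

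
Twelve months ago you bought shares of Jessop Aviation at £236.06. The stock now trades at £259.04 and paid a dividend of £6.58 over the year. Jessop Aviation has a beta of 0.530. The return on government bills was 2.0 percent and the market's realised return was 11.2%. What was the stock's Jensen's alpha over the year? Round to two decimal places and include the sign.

+5.65%

Realised HPR = (P1 + D1 − P0) / P0 = (259.04 + 6.58 − 236.06) / 236.06 = 29.56 / 236.06 = 12.5222%
MRP = 11.2% − 2.0% = 9.20%
CAPM required = R_f + β·MRP = 2.0% + 0.530 × 9.2% = 6.8760%
α = realised − required = 12.5222% − 6.8760% = +5.65%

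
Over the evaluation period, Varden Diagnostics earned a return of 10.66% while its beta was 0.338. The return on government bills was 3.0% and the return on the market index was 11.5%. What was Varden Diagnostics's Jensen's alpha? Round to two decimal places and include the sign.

+4.79%

Market excess return = 11.5% − 3.0% = 8.50%
CAPM benchmark = R_f + β(R_m − R_f) = 3.0% + 0.338 × 8.5% = 5.8730%
α = actual − benchmark = 10.66% − 5.8730% = +4.79%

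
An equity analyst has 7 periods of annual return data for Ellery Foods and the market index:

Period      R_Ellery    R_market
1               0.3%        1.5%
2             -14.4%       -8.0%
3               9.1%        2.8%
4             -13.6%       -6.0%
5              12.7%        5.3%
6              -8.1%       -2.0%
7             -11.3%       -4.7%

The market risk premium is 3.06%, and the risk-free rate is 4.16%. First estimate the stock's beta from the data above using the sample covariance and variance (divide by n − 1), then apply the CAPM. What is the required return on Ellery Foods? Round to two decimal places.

Mean R_i = (0.3 − 14.4 + 9.1 − 13.6 + 12.7 − 8.1 − 11.3) / 7 = -3.6143%
Mean R_m = (1.5 − 8.0 + 2.8 − 6.0 + 5.3 − 2.0 − 4.7) / 7 = -1.5857%
Σ(R_i − R̄_i)(R_m − R̄_m) = 319.2314  ⇒  Cov = 319.2314 / 6 = 53.2052
Σ(R_m − R̄_m)² = 146.6686  ⇒  Var(R_m) = 146.6686 / 6 = 24.4448
β = Cov / Var(R_m) = 53.2052 / 24.4448 = 2.1765
E(R) = R_f + β × MRP = 4.16% + 2.1765 × 3.06% = 10.82%

10.82%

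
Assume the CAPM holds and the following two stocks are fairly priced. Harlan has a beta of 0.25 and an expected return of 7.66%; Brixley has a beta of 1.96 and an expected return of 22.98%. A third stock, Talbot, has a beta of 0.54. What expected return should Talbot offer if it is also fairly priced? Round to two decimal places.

MRP (SML slope) = (22.98% − 7.66%) / (1.96 − 0.25) = 15.32% / 1.71 = 8.9591%
R_f (intercept) = 7.66% − 0.25 × 8.9591% = 5.4202%
E(R_Talbot) = R_f + β × MRP = 5.4202% + 0.54 × 8.9591% = 10.26%

10.26%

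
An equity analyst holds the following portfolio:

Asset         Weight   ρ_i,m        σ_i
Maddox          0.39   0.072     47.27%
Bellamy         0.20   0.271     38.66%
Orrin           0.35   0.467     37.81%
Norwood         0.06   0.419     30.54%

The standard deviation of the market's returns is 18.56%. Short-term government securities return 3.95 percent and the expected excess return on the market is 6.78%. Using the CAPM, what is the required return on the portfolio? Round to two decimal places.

7.74%

β_Maddox = 0.072 × 47.27% / 18.56% = 0.1834
β_Bellamy = 0.271 × 38.66% / 18.56% = 0.5645
β_Orrin = 0.467 × 37.81% / 18.56% = 0.9514
β_Norwood = 0.419 × 30.54% / 18.56% = 0.6895
β_P = Σ w_i β_i = 0.39×0.1834 + 0.20×0.5645 + 0.35×0.9514 + 0.06×0.6895 = 0.5588
E(R_P) = R_f + β_P × MRP = 3.95% + 0.5588 × 6.78% = 7.74%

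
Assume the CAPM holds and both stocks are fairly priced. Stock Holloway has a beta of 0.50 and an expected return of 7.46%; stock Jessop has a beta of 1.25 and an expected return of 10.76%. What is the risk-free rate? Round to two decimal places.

5.26%

Both satisfy E(R) = R_f + β·MRP, so the slope of the SML is
MRP = (10.76% − 7.46%) / (1.25 − 0.50) = 3.30% / 0.75 = 4.4000%
R_f = E(R_Holloway) − β_Holloway·MRP = 7.46% − 0.50 × 4.4000% = 5.2600%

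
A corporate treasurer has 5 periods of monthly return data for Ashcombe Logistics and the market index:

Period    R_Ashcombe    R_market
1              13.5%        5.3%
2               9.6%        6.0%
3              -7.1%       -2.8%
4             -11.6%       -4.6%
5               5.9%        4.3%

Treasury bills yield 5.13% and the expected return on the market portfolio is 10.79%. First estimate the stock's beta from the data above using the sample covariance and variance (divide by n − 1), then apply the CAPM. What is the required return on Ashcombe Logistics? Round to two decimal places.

17.29%

Mean R_i = (13.5 + 9.6 − 7.1 − 11.6 + 5.9) / 5 = 2.0600%
Mean R_m = (5.3 + 6.0 − 2.8 − 4.6 + 4.3) / 5 = 1.6400%
Σ(R_i − R̄_i)(R_m − R̄_m) = 210.8680  ⇒  Cov = 210.8680 / 4 = 52.7170
Σ(R_m − R̄_m)² = 98.1320  ⇒  Var(R_m) = 98.1320 / 4 = 24.5330
β = Cov / Var(R_m) = 52.7170 / 24.5330 = 2.1488
MRP = 10.79% − 5.13% = 5.66%
E(R) = R_f + β × MRP = 5.13% + 2.1488 × 5.66% = 17.29%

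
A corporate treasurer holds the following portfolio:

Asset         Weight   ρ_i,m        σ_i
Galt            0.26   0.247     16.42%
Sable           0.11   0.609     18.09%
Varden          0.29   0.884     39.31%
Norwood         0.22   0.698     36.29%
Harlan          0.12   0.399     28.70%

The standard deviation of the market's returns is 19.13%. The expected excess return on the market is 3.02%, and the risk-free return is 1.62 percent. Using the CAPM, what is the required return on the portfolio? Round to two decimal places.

4.67%

β_Galt = 0.247 × 16.42% / 19.13% = 0.2120
β_Sable = 0.609 × 18.09% / 19.13% = 0.5759
β_Varden = 0.884 × 39.31% / 19.13% = 1.8165
β_Norwood = 0.698 × 36.29% / 19.13% = 1.3241
β_Harlan = 0.399 × 28.70% / 19.13% = 0.5986
β_P = Σ w_i β_i = 0.26×0.2120 + 0.11×0.5759 + 0.29×1.8165 + 0.22×1.3241 + 0.12×0.5986 = 1.0084
E(R_P) = R_f + β_P × MRP = 1.62% + 1.0084 × 3.02% = 4.67%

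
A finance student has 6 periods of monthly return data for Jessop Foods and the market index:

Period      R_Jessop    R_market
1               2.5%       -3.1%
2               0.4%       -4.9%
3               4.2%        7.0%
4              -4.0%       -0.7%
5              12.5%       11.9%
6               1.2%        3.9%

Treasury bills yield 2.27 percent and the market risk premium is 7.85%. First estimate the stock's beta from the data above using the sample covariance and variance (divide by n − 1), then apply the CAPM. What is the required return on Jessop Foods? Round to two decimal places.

7.45%

Mean R_i = (2.5 + 0.4 + 4.2 − 4.0 + 12.5 + 1.2) / 6 = 2.8000%
Mean R_m = (-3.1 − 4.9 + 7.0 − 0.7 + 11.9 + 3.9) / 6 = 2.3500%
Σ(R_i − R̄_i)(R_m − R̄_m) = 136.4400  ⇒  Cov = 136.4400 / 5 = 27.2880
Σ(R_m − R̄_m)² = 206.7950  ⇒  Var(R_m) = 206.7950 / 5 = 41.3590
β = Cov / Var(R_m) = 27.2880 / 41.3590 = 0.6598
E(R) = R_f + β × MRP = 2.27% + 0.6598 × 7.85% = 7.45%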